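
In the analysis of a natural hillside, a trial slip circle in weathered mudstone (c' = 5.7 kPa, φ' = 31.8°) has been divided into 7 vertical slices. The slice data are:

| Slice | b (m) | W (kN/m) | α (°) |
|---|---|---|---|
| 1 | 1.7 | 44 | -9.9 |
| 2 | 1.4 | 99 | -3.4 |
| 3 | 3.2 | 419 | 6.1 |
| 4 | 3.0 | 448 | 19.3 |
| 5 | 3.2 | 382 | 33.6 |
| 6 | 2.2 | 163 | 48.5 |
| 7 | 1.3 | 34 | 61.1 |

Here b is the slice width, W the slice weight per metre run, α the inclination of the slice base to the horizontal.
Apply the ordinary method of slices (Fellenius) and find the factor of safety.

FS = 1.83

Ordinary method of slices: FS = Σ[c'·Δl_i + (W_i cosα_i)·tanφ'] / Σ W_i sinα_i, with Δl_i = b_i / cosα_i.
Slice 1: Δl = 1.7/cos(-9.9°) = 1.726 m; N'_1 = 44·cos(-9.9°) = 43.3; c'Δl = 9.84; W sinα = -7.6
Slice 2: Δl = 1.4/cos(-3.4°) = 1.402 m; N'_2 = 99·cos(-3.4°) = 98.8; c'Δl = 7.99; W sinα = -5.9
Slice 3: Δl = 3.2/cos6.1° = 3.218 m; N'_3 = 419·cos6.1° = 416.6; c'Δl = 18.34; W sinα = 44.5
Slice 4: Δl = 3.0/cos19.3° = 3.179 m; N'_4 = 448·cos19.3° = 422.8; c'Δl = 18.12; W sinα = 148.1
Slice 5: Δl = 3.2/cos33.6° = 3.842 m; N'_5 = 382·cos33.6° = 318.2; c'Δl = 21.90; W sinα = 211.4
Slice 6: Δl = 2.2/cos48.5° = 3.320 m; N'_6 = 163·cos48.5° = 108.0; c'Δl = 18.92; W sinα = 122.1
Slice 7: Δl = 1.3/cos61.1° = 2.690 m; N'_7 = 34·cos61.1° = 16.4; c'Δl = 15.33; W sinα = 29.8
Σc'Δl = 110.4 kN/m; ΣN' = 1424.2 kN/m; ΣW sinα = 542.4 kN/m
Resisting = 110.4 + 1424.2·tan31.8° = 110.4 + 883.1 = 993.5 kN/m
FS = 993.5 / 542.4 = 1.832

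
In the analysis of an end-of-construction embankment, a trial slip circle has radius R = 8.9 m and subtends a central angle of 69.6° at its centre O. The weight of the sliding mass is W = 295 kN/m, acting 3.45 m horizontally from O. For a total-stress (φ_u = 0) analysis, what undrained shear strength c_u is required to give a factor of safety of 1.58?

c_u = 16.7 kPa

FS = c_u·L_a·R / (W·d), so c_u = FS·W·d / (L_a·R).
Arc length L_a = R·θ = 8.9·(69.6°·π/180) = 8.9·1.2147 = 10.81 m
c_u = 1.58·295·3.45 / (10.81·8.9) = 1608.0 / 96.22 = 16.71 kPa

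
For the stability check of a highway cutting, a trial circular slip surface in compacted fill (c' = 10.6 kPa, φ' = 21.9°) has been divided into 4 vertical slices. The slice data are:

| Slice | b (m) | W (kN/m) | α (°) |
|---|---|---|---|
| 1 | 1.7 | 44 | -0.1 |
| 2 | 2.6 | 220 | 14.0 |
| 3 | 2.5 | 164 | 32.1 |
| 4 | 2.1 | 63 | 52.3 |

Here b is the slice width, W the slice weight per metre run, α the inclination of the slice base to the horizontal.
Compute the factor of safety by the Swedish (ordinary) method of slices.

Ordinary method of slices: FS = Σ[c'·Δl_i + (W_i cosα_i)·tanφ'] / Σ W_i sinα_i, with Δl_i = b_i / cosα_i.
Slice 1: Δl = 1.7/cos(-0.1°) = 1.700 m; N'_1 = 44·cos(-0.1°) = 44.0; c'Δl = 18.02; W sinα = -0.1
Slice 2: Δl = 2.6/cos14.0° = 2.680 m; N'_2 = 220·cos14.0° = 213.5; c'Δl = 28.40; W sinα = 53.2
Slice 3: Δl = 2.5/cos32.1° = 2.951 m; N'_3 = 164·cos32.1° = 138.9; c'Δl = 31.28; W sinα = 87.1
Slice 4: Δl = 2.1/cos52.3° = 3.434 m; N'_4 = 63·cos52.3° = 38.5; c'Δl = 36.40; W sinα = 49.8
Σc'Δl = 114.1 kN/m; ΣN' = 434.9 kN/m; ΣW sinα = 190.1 kN/m
Resisting = 114.1 + 434.9·tan21.9° = 114.1 + 174.8 = 288.9 kN/m
FS = 288.9 / 190.1 = 1.520

FS = 1.52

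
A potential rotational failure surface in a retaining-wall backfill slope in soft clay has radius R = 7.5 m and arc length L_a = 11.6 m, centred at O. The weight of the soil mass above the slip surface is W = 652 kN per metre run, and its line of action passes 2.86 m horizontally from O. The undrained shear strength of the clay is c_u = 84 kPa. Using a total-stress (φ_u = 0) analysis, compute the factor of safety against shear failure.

Taking moments about the centre O, the resisting moment is provided by the undrained shear strength acting along the arc:
M_R = c_u·L_a·R = 84·11.60·7.5 = 7308.0 kN·m/m
M_D = W·d = 652·2.86 = 1864.7 kN·m/m
FS = M_R / M_D = 7308.0 / 1864.7 = 3.919

FS = 3.92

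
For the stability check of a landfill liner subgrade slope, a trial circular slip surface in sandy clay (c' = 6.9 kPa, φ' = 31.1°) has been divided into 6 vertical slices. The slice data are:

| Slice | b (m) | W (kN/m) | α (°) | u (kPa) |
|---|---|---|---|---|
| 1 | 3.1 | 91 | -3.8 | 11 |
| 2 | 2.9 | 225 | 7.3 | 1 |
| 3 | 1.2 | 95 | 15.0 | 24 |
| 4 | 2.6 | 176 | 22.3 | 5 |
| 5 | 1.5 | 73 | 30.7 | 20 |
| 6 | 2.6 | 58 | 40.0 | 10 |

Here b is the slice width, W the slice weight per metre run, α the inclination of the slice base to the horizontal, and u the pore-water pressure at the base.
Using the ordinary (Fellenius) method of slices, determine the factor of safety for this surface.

FS = 2.24

Ordinary method of slices: FS = Σ[c'·Δl_i + (W_i cosα_i − u_i·Δl_i)·tanφ'] / Σ W_i sinα_i, with Δl_i = b_i / cosα_i.
Slice 1: Δl = 3.1/cos(-3.8°) = 3.107 m; N'_1 = 91·cos(-3.8°) − 11·3.107 = 56.6; c'Δl = 21.44; W sinα = -6.0
Slice 2: Δl = 2.9/cos7.3° = 2.924 m; N'_2 = 225·cos7.3° − 1·2.924 = 220.3; c'Δl = 20.17; W sinα = 28.6
Slice 3: Δl = 1.2/cos15.0° = 1.242 m; N'_3 = 95·cos15.0° − 24·1.242 = 61.9; c'Δl = 8.57; W sinα = 24.6
Slice 4: Δl = 2.6/cos22.3° = 2.810 m; N'_4 = 176·cos22.3° − 5·2.810 = 148.8; c'Δl = 19.39; W sinα = 66.8
Slice 5: Δl = 1.5/cos30.7° = 1.744 m; N'_5 = 73·cos30.7° − 20·1.744 = 27.9; c'Δl = 12.04; W sinα = 37.3
Slice 6: Δl = 2.6/cos40.0° = 3.394 m; N'_6 = 58·cos40.0° − 10·3.394 = 10.5; c'Δl = 23.42; W sinα = 37.3
Σc'Δl = 105.0 kN/m; ΣN' = 526.0 kN/m; ΣW sinα = 188.5 kN/m
Resisting = 105.0 + 526.0·tan31.1° = 105.0 + 317.3 = 422.3 kN/m
FS = 422.3 / 188.5 = 2.241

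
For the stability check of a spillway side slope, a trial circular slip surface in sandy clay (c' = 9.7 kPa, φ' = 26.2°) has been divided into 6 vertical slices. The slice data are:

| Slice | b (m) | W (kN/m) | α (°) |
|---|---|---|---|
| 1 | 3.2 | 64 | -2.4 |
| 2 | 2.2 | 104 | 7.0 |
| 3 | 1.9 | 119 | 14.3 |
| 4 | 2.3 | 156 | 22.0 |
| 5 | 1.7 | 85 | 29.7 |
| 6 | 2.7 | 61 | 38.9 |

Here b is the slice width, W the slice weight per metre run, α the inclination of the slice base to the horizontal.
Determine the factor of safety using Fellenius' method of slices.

Ordinary method of slices: FS = Σ[c'·Δl_i + (W_i cosα_i)·tanφ'] / Σ W_i sinα_i, with Δl_i = b_i / cosα_i.
Slice 1: Δl = 3.2/cos(-2.4°) = 3.203 m; N'_1 = 64·cos(-2.4°) = 63.9; c'Δl = 31.07; W sinα = -2.7
Slice 2: Δl = 2.2/cos7.0° = 2.217 m; N'_2 = 104·cos7.0° = 103.2; c'Δl = 21.50; W sinα = 12.7
Slice 3: Δl = 1.9/cos14.3° = 1.961 m; N'_3 = 119·cos14.3° = 115.3; c'Δl = 19.02; W sinα = 29.4
Slice 4: Δl = 2.3/cos22.0° = 2.481 m; N'_4 = 156·cos22.0° = 144.6; c'Δl = 24.06; W sinα = 58.4
Slice 5: Δl = 1.7/cos29.7° = 1.957 m; N'_5 = 85·cos29.7° = 73.8; c'Δl = 18.98; W sinα = 42.1
Slice 6: Δl = 2.7/cos38.9° = 3.469 m; N'_6 = 61·cos38.9° = 47.5; c'Δl = 33.65; W sinα = 38.3
Σc'Δl = 148.3 kN/m; ΣN' = 548.4 kN/m; ΣW sinα = 178.2 kN/m
Resisting = 148.3 + 548.4·tan26.2° = 148.3 + 269.9 = 418.1 kN/m
FS = 418.1 / 178.2 = 2.346

FS = 2.35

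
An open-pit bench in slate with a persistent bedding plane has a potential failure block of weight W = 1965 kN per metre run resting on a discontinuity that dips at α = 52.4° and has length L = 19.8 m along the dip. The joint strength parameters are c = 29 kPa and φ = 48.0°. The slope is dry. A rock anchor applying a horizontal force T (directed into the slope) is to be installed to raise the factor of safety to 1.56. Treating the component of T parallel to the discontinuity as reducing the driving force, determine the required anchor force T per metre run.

Resolving forces along and normal to the sliding plane, with the horizontal anchor force T adding T·sinα to the effective normal force and T·cosα acting up the plane against the driving force:
FS = [cL + (W cosα + T sinα) tanφ] / [W sinα − T cosα]
Without the anchor: N' = 1198.9 kN/m, driving T_d = 1556.8 kN/m, resisting R = 29·19.8 + 1198.9·tan48.0° = 1905.8 kN/m, FS = 1.22.
Setting FS = 1.56 and solving for T:
1.56·(1556.8 − T cos52.4°) = 1905.8 + T sin52.4°·tan48.0°
T·(sin52.4°·tan48.0° + 1.56·cos52.4°) = 1.56·1556.8 − 1905.8
T·(0.7923·1.1106 + 1.56·0.6101) = 2428.7 − 1905.8 = 522.9
T·1.8318 = 522.9
T = 285.5 kN/m

T = 285 kN/m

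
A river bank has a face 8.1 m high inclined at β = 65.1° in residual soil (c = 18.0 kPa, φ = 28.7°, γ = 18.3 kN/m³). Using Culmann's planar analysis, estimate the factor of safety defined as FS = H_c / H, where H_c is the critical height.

H_c = (4c/γ) · sinβ cosφ / [1 − cos(β − φ)]
    = (4·18.0/18.3) · sin65.1°·cos28.7° / [1 − cos36.4°]
    = 3.934 · 0.7956 / 0.1951 = 16.04 m
FS = H_c / H = 16.04 / 8.1 = 1.981

FS = 1.98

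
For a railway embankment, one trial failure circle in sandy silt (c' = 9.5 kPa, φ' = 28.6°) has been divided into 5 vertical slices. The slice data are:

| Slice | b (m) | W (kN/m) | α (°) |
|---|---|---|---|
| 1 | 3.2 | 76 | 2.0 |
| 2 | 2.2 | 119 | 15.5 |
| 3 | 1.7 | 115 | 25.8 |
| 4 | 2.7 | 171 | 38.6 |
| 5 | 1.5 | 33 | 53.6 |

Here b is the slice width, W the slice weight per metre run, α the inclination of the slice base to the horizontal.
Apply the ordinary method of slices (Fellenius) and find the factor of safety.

Ordinary method of slices: FS = Σ[c'·Δl_i + (W_i cosα_i)·tanφ'] / Σ W_i sinα_i, with Δl_i = b_i / cosα_i.
Slice 1: Δl = 3.2/cos2.0° = 3.202 m; N'_1 = 76·cos2.0° = 76.0; c'Δl = 30.42; W sinα = 2.7
Slice 2: Δl = 2.2/cos15.5° = 2.283 m; N'_2 = 119·cos15.5° = 114.7; c'Δl = 21.69; W sinα = 31.8
Slice 3: Δl = 1.7/cos25.8° = 1.888 m; N'_3 = 115·cos25.8° = 103.5; c'Δl = 17.94; W sinα = 50.1
Slice 4: Δl = 2.7/cos38.6° = 3.455 m; N'_4 = 171·cos38.6° = 133.6; c'Δl = 32.82; W sinα = 106.7
Slice 5: Δl = 1.5/cos53.6° = 2.528 m; N'_5 = 33·cos53.6° = 19.6; c'Δl = 24.01; W sinα = 26.6
Σc'Δl = 126.9 kN/m; ΣN' = 447.4 kN/m; ΣW sinα = 217.8 kN/m
Resisting = 126.9 + 447.4·tan28.6° = 126.9 + 243.9 = 370.8 kN/m
FS = 370.8 / 217.8 = 1.703

FS = 1.70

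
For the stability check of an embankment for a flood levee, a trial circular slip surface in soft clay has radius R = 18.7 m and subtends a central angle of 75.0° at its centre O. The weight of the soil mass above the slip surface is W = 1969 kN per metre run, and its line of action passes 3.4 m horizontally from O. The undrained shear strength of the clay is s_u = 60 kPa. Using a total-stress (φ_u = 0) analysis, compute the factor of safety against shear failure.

Taking moments about the centre O, the resisting moment is provided by the undrained shear strength acting along the arc:
Arc length L_a = R·θ = 18.7·(75.0°·π/180) = 18.7·1.3090 = 24.48 m
M_R = s_u·L_a·R = 60·24.48·18.7 = 27464.6 kN·m/m
M_D = W·d = 1969·3.4 = 6694.6 kN·m/m
FS = M_R / M_D = 27464.6 / 6694.6 = 4.102

FS = 4.10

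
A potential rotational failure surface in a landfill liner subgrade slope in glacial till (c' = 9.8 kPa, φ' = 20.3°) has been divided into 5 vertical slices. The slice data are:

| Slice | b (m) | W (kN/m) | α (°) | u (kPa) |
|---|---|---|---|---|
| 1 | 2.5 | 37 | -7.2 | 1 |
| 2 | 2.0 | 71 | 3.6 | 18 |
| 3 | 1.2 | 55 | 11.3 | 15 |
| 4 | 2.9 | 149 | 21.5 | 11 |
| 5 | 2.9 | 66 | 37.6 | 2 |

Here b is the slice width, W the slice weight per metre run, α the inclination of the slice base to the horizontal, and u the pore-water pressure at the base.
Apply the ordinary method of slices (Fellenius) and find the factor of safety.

FS = 2.05

Ordinary method of slices: FS = Σ[c'·Δl_i + (W_i cosα_i − u_i·Δl_i)·tanφ'] / Σ W_i sinα_i, with Δl_i = b_i / cosα_i.
Slice 1: Δl = 2.5/cos(-7.2°) = 2.520 m; N'_1 = 37·cos(-7.2°) − 1·2.520 = 34.2; c'Δl = 24.69; W sinα = -4.6
Slice 2: Δl = 2.0/cos3.6° = 2.004 m; N'_2 = 71·cos3.6° − 18·2.004 = 34.8; c'Δl = 19.64; W sinα = 4.5
Slice 3: Δl = 1.2/cos11.3° = 1.224 m; N'_3 = 55·cos11.3° − 15·1.224 = 35.6; c'Δl = 11.99; W sinα = 10.8
Slice 4: Δl = 2.9/cos21.5° = 3.117 m; N'_4 = 149·cos21.5° − 11·3.117 = 104.3; c'Δl = 30.55; W sinα = 54.6
Slice 5: Δl = 2.9/cos37.6° = 3.660 m; N'_5 = 66·cos37.6° − 2·3.660 = 45.0; c'Δl = 35.87; W sinα = 40.3
Σc'Δl = 122.7 kN/m; ΣN' = 253.9 kN/m; ΣW sinα = 105.5 kN/m
Resisting = 122.7 + 253.9·tan20.3° = 122.7 + 93.9 = 216.7 kN/m
FS = 216.7 / 105.5 = 2.054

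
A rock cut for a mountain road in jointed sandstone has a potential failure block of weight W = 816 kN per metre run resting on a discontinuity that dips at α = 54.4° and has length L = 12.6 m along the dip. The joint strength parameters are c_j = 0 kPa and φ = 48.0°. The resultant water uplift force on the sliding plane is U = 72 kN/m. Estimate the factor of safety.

Resolving the block weight along and normal to the plane and applying the Mohr–Coulomb strength on the joint:
N' = W cosα − U = 816·cos54.4° − 72 = 403.0 kN/m
Driving force T = W sinα = 816·sin54.4° = 663.5 kN/m
Resisting force R = c_j·L + N'·tanφ = 0·12.6 + 403.0·tan48.0° = 0.0 + 447.6 = 447.6 kN/m
FS = R / T = 447.6 / 663.5 = 0.675

FS = 0.67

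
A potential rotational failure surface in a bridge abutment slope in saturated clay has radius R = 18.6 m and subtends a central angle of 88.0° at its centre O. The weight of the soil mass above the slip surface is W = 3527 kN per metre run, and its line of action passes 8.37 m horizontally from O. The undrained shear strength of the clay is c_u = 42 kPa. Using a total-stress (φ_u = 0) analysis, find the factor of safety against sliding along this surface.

FS = 0.76

Taking moments about the centre O, the resisting moment is provided by the undrained shear strength acting along the arc:
Arc length L_a = R·θ = 18.6·(88.0°·π/180) = 18.6·1.5359 = 28.57 m
M_R = c_u·L_a·R = 42·28.57·18.6 = 22317.0 kN·m/m
M_D = W·d = 3527·8.37 = 29521.0 kN·m/m
FS = M_R / M_D = 22317.0 / 29521.0 = 0.756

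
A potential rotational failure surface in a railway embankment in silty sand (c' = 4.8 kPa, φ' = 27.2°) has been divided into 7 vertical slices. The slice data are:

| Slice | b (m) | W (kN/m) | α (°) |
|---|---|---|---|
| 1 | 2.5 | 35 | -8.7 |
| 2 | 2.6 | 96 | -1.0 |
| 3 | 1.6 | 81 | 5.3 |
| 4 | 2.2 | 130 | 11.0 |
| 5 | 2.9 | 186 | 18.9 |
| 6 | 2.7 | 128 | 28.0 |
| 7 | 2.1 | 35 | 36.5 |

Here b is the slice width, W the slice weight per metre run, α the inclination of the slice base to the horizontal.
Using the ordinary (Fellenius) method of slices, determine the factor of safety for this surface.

FS = 2.54

Ordinary method of slices: FS = Σ[c'·Δl_i + (W_i cosα_i)·tanφ'] / Σ W_i sinα_i, with Δl_i = b_i / cosα_i.
Slice 1: Δl = 2.5/cos(-8.7°) = 2.529 m; N'_1 = 35·cos(-8.7°) = 34.6; c'Δl = 12.14; W sinα = -5.3
Slice 2: Δl = 2.6/cos(-1.0°) = 2.600 m; N'_2 = 96·cos(-1.0°) = 96.0; c'Δl = 12.48; W sinα = -1.7
Slice 3: Δl = 1.6/cos5.3° = 1.607 m; N'_3 = 81·cos5.3° = 80.7; c'Δl = 7.71; W sinα = 7.5
Slice 4: Δl = 2.2/cos11.0° = 2.241 m; N'_4 = 130·cos11.0° = 127.6; c'Δl = 10.76; W sinα = 24.8
Slice 5: Δl = 2.9/cos18.9° = 3.065 m; N'_5 = 186·cos18.9° = 176.0; c'Δl = 14.71; W sinα = 60.2
Slice 6: Δl = 2.7/cos28.0° = 3.058 m; N'_6 = 128·cos28.0° = 113.0; c'Δl = 14.68; W sinα = 60.1
Slice 7: Δl = 2.1/cos36.5° = 2.612 m; N'_7 = 35·cos36.5° = 28.1; c'Δl = 12.54; W sinα = 20.8
Σc'Δl = 85.0 kN/m; ΣN' = 656.0 kN/m; ΣW sinα = 166.5 kN/m
Resisting = 85.0 + 656.0·tan27.2° = 85.0 + 337.1 = 422.1 kN/m
FS = 422.1 / 166.5 = 2.536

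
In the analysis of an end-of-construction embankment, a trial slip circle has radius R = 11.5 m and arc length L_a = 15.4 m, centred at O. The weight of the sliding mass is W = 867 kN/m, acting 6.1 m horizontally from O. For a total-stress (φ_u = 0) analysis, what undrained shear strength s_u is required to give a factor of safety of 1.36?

FS = s_u·L_a·R / (W·d), so s_u = FS·W·d / (L_a·R).
s_u = 1.36·867·6.1 / (15.40·11.5) = 7192.6 / 177.10 = 40.61 kPa

s_u = 40.6 kPa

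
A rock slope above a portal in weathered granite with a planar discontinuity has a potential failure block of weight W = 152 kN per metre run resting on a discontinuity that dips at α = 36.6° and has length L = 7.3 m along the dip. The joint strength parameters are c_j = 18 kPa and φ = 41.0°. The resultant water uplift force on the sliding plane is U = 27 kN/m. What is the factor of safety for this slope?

Resolving the block weight along and normal to the plane and applying the Mohr–Coulomb strength on the joint:
N' = W cosα − U = 152·cos36.6° − 27 = 95.0 kN/m
Driving force T = W sinα = 152·sin36.6° = 90.6 kN/m
Resisting force R = c_j·L + N'·tanφ = 18·7.3 + 95.0·tan41.0° = 131.4 + 82.6 = 214.0 kN/m
FS = R / T = 214.0 / 90.6 = 2.361

FS = 2.36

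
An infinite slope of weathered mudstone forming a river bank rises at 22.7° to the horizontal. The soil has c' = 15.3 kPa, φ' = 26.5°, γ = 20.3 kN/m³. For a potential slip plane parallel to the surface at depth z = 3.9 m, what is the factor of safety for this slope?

FS = 1.73

For an infinite slope with a slip plane parallel to the surface (no pore pressure): FS = [c' + γz cos²β tanφ'] / [γz sinβ cosβ].
γz = 20.3·3.9 = 79.17 kN/m²
Numerator = 15.3 + 79.17·cos²22.7°·tan26.5° = 15.3 + 79.17·0.8511·0.4986 = 48.894 kPa
Denominator = 79.17·sin22.7°·cos22.7° = 79.17·0.3859·0.9225 = 28.186 kPa
FS = 48.894 / 28.186 = 1.735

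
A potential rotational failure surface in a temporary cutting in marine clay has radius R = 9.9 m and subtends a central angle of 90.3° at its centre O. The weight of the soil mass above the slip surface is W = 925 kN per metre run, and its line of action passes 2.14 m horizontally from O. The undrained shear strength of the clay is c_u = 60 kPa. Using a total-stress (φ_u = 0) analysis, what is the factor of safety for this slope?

Taking moments about the centre O, the resisting moment is provided by the undrained shear strength acting along the arc:
Arc length L_a = R·θ = 9.9·(90.3°·π/180) = 9.9·1.5760 = 15.60 m
M_R = c_u·L_a·R = 60·15.60·9.9 = 9268.0 kN·m/m
M_D = W·d = 925·2.14 = 1979.5 kN·m/m
FS = M_R / M_D = 9268.0 / 1979.5 = 4.682

FS = 4.68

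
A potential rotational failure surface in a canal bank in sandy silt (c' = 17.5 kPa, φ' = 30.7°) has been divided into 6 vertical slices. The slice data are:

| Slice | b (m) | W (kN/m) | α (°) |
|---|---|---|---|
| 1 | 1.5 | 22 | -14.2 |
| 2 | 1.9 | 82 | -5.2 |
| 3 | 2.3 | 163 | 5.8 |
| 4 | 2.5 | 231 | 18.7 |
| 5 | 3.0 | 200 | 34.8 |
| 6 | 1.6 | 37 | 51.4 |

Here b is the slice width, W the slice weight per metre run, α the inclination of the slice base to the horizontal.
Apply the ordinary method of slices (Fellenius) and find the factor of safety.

Ordinary method of slices: FS = Σ[c'·Δl_i + (W_i cosα_i)·tanφ'] / Σ W_i sinα_i, with Δl_i = b_i / cosα_i.
Slice 1: Δl = 1.5/cos(-14.2°) = 1.547 m; N'_1 = 22·cos(-14.2°) = 21.3; c'Δl = 27.08; W sinα = -5.4
Slice 2: Δl = 1.9/cos(-5.2°) = 1.908 m; N'_2 = 82·cos(-5.2°) = 81.7; c'Δl = 33.39; W sinα = -7.4
Slice 3: Δl = 2.3/cos5.8° = 2.312 m; N'_3 = 163·cos5.8° = 162.2; c'Δl = 40.46; W sinα = 16.5
Slice 4: Δl = 2.5/cos18.7° = 2.639 m; N'_4 = 231·cos18.7° = 218.8; c'Δl = 46.19; W sinα = 74.1
Slice 5: Δl = 3.0/cos34.8° = 3.653 m; N'_5 = 200·cos34.8° = 164.2; c'Δl = 63.93; W sinα = 114.1
Slice 6: Δl = 1.6/cos51.4° = 2.565 m; N'_6 = 37·cos51.4° = 23.1; c'Δl = 44.88; W sinα = 28.9
Σc'Δl = 255.9 kN/m; ΣN' = 671.3 kN/m; ΣW sinα = 220.8 kN/m
Resisting = 255.9 + 671.3·tan30.7° = 255.9 + 398.6 = 654.5 kN/m
FS = 654.5 / 220.8 = 2.965

FS = 2.96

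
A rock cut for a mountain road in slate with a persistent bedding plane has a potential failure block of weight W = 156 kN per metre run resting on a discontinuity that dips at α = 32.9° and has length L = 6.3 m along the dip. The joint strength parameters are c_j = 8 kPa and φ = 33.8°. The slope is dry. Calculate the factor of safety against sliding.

Resolving the block weight along and normal to the plane and applying the Mohr–Coulomb strength on the joint:
N' = W cosα = 156·cos32.9° = 131.0 kN/m
Driving force T = W sinα = 156·sin32.9° = 84.7 kN/m
Resisting force R = c_j·L + N'·tanφ = 8·6.3 + 131.0·tan33.8° = 50.4 + 87.7 = 138.1 kN/m
FS = R / T = 138.1 / 84.7 = 1.630

FS = 1.63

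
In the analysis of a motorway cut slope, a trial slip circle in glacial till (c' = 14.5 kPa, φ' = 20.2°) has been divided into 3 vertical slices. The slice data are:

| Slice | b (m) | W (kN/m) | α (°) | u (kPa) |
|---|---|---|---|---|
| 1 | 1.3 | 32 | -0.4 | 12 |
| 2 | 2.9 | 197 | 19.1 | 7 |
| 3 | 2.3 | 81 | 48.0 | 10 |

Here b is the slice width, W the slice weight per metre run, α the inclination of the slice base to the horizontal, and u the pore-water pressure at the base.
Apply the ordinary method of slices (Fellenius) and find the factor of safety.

FS = 1.50

Ordinary method of slices: FS = Σ[c'·Δl_i + (W_i cosα_i − u_i·Δl_i)·tanφ'] / Σ W_i sinα_i, with Δl_i = b_i / cosα_i.
Slice 1: Δl = 1.3/cos(-0.4°) = 1.300 m; N'_1 = 32·cos(-0.4°) − 12·1.300 = 16.4; c'Δl = 18.85; W sinα = -0.2
Slice 2: Δl = 2.9/cos19.1° = 3.069 m; N'_2 = 197·cos19.1° − 7·3.069 = 164.7; c'Δl = 44.50; W sinα = 64.5
Slice 3: Δl = 2.3/cos48.0° = 3.437 m; N'_3 = 81·cos48.0° − 10·3.437 = 19.8; c'Δl = 49.84; W sinα = 60.2
Σc'Δl = 113.2 kN/m; ΣN' = 200.9 kN/m; ΣW sinα = 124.4 kN/m
Resisting = 113.2 + 200.9·tan20.2° = 113.2 + 73.9 = 187.1 kN/m
FS = 187.1 / 124.4 = 1.504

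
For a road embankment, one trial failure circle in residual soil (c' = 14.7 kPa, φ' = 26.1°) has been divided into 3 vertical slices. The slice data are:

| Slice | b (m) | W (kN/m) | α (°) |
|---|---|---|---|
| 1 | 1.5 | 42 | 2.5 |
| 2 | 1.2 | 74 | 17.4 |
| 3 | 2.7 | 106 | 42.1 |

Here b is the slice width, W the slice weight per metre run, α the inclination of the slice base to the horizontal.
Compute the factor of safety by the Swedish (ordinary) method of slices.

FS = 1.98

Ordinary method of slices: FS = Σ[c'·Δl_i + (W_i cosα_i)·tanφ'] / Σ W_i sinα_i, with Δl_i = b_i / cosα_i.
Slice 1: Δl = 1.5/cos2.5° = 1.501 m; N'_1 = 42·cos2.5° = 42.0; c'Δl = 22.07; W sinα = 1.8
Slice 2: Δl = 1.2/cos17.4° = 1.258 m; N'_2 = 74·cos17.4° = 70.6; c'Δl = 18.49; W sinα = 22.1
Slice 3: Δl = 2.7/cos42.1° = 3.639 m; N'_3 = 106·cos42.1° = 78.6; c'Δl = 53.49; W sinα = 71.1
Σc'Δl = 94.0 kN/m; ΣN' = 191.2 kN/m; ΣW sinα = 95.0 kN/m
Resisting = 94.0 + 191.2·tan26.1° = 94.0 + 93.7 = 187.7 kN/m
FS = 187.7 / 95.0 = 1.976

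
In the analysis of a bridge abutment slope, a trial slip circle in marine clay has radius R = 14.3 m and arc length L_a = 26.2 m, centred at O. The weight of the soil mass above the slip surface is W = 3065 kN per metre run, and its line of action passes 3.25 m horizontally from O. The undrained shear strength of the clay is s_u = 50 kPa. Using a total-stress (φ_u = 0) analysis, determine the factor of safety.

FS = 1.88

Taking moments about the centre O, the resisting moment is provided by the undrained shear strength acting along the arc:
M_R = s_u·L_a·R = 50·26.20·14.3 = 18733.0 kN·m/m
M_D = W·d = 3065·3.25 = 9961.2 kN·m/m
FS = M_R / M_D = 18733.0 / 9961.2 = 1.881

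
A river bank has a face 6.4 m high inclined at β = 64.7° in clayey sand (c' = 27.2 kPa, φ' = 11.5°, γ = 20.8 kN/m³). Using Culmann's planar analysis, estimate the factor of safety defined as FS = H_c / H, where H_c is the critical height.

FS = 1.81

H_c = (4c'/γ) · sinβ cosφ' / [1 − cos(β − φ')]
    = (4·27.2/20.8) · sin64.7°·cos11.5° / [1 − cos53.2°]
    = 5.231 · 0.8859 / 0.4010 = 11.56 m
FS = H_c / H = 11.56 / 6.4 = 1.806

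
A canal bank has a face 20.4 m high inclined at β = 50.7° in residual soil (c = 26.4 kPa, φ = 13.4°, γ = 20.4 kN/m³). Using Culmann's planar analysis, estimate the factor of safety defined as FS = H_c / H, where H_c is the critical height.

FS = 0.93

H_c = (4c/γ) · sinβ cosφ / [1 − cos(β − φ)]
    = (4·26.4/20.4) · sin50.7°·cos13.4° / [1 − cos37.3°]
    = 5.176 · 0.7528 / 0.2045 = 19.05 m
FS = H_c / H = 19.05 / 20.4 = 0.934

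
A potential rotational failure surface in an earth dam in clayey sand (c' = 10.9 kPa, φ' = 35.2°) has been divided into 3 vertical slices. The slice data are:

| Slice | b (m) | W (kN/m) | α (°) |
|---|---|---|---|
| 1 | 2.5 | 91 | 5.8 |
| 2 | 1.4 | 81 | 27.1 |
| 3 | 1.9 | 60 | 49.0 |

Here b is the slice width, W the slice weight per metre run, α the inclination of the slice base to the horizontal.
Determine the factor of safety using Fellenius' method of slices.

Ordinary method of slices: FS = Σ[c'·Δl_i + (W_i cosα_i)·tanφ'] / Σ W_i sinα_i, with Δl_i = b_i / cosα_i.
Slice 1: Δl = 2.5/cos5.8° = 2.513 m; N'_1 = 91·cos5.8° = 90.5; c'Δl = 27.39; W sinα = 9.2
Slice 2: Δl = 1.4/cos27.1° = 1.573 m; N'_2 = 81·cos27.1° = 72.1; c'Δl = 17.14; W sinα = 36.9
Slice 3: Δl = 1.9/cos49.0° = 2.896 m; N'_3 = 60·cos49.0° = 39.4; c'Δl = 31.57; W sinα = 45.3
Σc'Δl = 76.1 kN/m; ΣN' = 202.0 kN/m; ΣW sinα = 91.4 kN/m
Resisting = 76.1 + 202.0·tan35.2° = 76.1 + 142.5 = 218.6 kN/m
FS = 218.6 / 91.4 = 2.392

FS = 2.39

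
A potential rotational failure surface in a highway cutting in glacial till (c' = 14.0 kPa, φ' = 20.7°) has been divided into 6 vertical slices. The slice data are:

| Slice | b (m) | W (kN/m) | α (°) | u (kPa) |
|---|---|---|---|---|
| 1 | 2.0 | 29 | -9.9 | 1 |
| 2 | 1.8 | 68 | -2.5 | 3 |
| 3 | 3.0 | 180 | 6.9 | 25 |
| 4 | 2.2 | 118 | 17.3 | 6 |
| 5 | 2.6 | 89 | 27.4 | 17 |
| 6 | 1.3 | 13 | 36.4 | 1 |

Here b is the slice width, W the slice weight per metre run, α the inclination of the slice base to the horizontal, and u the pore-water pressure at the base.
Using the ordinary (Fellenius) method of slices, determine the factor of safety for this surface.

Ordinary method of slices: FS = Σ[c'·Δl_i + (W_i cosα_i − u_i·Δl_i)·tanφ'] / Σ W_i sinα_i, with Δl_i = b_i / cosα_i.
Slice 1: Δl = 2.0/cos(-9.9°) = 2.030 m; N'_1 = 29·cos(-9.9°) − 1·2.030 = 26.5; c'Δl = 28.42; W sinα = -5.0
Slice 2: Δl = 1.8/cos(-2.5°) = 1.802 m; N'_2 = 68·cos(-2.5°) − 3·1.802 = 62.5; c'Δl = 25.22; W sinα = -3.0
Slice 3: Δl = 3.0/cos6.9° = 3.022 m; N'_3 = 180·cos6.9° − 25·3.022 = 103.1; c'Δl = 42.31; W sinα = 21.6
Slice 4: Δl = 2.2/cos17.3° = 2.304 m; N'_4 = 118·cos17.3° − 6·2.304 = 98.8; c'Δl = 32.26; W sinα = 35.1
Slice 5: Δl = 2.6/cos27.4° = 2.929 m; N'_5 = 89·cos27.4° − 17·2.929 = 29.2; c'Δl = 41.00; W sinα = 41.0
Slice 6: Δl = 1.3/cos36.4° = 1.615 m; N'_6 = 13·cos36.4° − 1·1.615 = 8.8; c'Δl = 22.61; W sinα = 7.7
Σc'Δl = 191.8 kN/m; ΣN' = 329.1 kN/m; ΣW sinα = 97.4 kN/m
Resisting = 191.8 + 329.1·tan20.7° = 191.8 + 124.4 = 316.2 kN/m
FS = 316.2 / 97.4 = 3.245

FS = 3.25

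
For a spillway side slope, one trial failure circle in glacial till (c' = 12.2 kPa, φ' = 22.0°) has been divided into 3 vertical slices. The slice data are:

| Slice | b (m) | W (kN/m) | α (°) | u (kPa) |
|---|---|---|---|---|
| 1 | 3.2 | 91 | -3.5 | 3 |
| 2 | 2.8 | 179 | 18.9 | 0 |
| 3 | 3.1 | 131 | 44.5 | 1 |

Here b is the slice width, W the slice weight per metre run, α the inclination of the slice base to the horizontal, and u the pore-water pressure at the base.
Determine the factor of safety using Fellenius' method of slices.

Ordinary method of slices: FS = Σ[c'·Δl_i + (W_i cosα_i − u_i·Δl_i)·tanφ'] / Σ W_i sinα_i, with Δl_i = b_i / cosα_i.
Slice 1: Δl = 3.2/cos(-3.5°) = 3.206 m; N'_1 = 91·cos(-3.5°) − 3·3.206 = 81.2; c'Δl = 39.11; W sinα = -5.6
Slice 2: Δl = 2.8/cos18.9° = 2.960 m; N'_2 = 179·cos18.9° − 0·2.960 = 169.3; c'Δl = 36.11; W sinα = 58.0
Slice 3: Δl = 3.1/cos44.5° = 4.346 m; N'_3 = 131·cos44.5° − 1·4.346 = 89.1; c'Δl = 53.02; W sinα = 91.8
Σc'Δl = 128.2 kN/m; ΣN' = 339.7 kN/m; ΣW sinα = 144.2 kN/m
Resisting = 128.2 + 339.7·tan22.0° = 128.2 + 137.2 = 265.5 kN/m
FS = 265.5 / 144.2 = 1.840

FS = 1.84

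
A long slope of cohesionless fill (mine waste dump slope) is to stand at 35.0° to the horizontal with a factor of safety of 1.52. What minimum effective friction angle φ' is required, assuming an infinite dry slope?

φ' = 46.8°

FS = tanφ'/tanβ ⇒ tanφ' = FS · tanβ = 1.52 · tan35.0° = 1.0643
φ' = arctan(1.0643) = 46.78°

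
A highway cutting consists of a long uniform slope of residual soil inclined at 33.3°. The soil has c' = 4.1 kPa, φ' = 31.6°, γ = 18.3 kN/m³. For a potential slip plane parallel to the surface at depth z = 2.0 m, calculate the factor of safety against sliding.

For an infinite slope with a slip plane parallel to the surface (no pore pressure): FS = [c' + γz cos²β tanφ'] / [γz sinβ cosβ].
γz = 18.3·2.0 = 36.60 kN/m²
Numerator = 4.1 + 36.60·cos²33.3°·tan31.6° = 4.1 + 36.60·0.6986·0.6152 = 19.829 kPa
Denominator = 36.60·sin33.3°·cos33.3° = 36.60·0.5490·0.8358 = 16.795 kPa
FS = 19.829 / 16.795 = 1.181

FS = 1.18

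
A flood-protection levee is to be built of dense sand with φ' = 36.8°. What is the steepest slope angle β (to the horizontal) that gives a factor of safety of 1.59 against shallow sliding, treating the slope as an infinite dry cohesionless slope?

β = 25.2°

For an infinite dry cohesionless slope FS = tanφ'/tanβ, so tanβ = tanφ' / FS.
tanβ = tan36.8° / 1.59 = 0.7481 / 1.59 = 0.4705
β = arctan(0.4705) = 25.20°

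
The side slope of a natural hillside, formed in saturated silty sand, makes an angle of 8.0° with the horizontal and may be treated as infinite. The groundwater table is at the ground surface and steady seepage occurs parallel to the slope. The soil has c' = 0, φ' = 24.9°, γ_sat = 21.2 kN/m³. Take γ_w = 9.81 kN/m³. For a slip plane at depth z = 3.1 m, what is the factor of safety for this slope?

With seepage parallel to the slope and the water table at the surface, the effective normal stress on the slip plane uses the buoyant unit weight γ' = γ_sat − γ_w while the driving shear stress uses γ_sat:
FS = [c' + γ' z cos²β tanφ'] / [γ_sat z sinβ cosβ]
(For c' = 0 this reduces to FS = (γ'/γ_sat)·tanφ'/tanβ.)
γ' = 21.2 − 9.81 = 11.39 kN/m³
Numerator = 0.0 + 11.39·3.1·cos²8.0°·tan24.9° = 0.0 + 11.39·3.1·0.9806·0.4642 = 16.072 kPa
Denominator = 21.2·3.1·sin8.0°·cos8.0° = 21.2·3.1·0.1392·0.9903 = 9.057 kPa
FS = 16.072 / 9.057 = 1.775

FS = 1.77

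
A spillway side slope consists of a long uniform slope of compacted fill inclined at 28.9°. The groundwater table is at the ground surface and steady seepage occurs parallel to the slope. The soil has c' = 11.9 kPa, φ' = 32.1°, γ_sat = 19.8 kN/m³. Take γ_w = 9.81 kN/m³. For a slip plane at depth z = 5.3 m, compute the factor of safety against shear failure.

FS = 0.84

With seepage parallel to the slope and the water table at the surface, the effective normal stress on the slip plane uses the buoyant unit weight γ' = γ_sat − γ_w while the driving shear stress uses γ_sat:
FS = [c' + γ' z cos²β tanφ'] / [γ_sat z sinβ cosβ]
γ' = 19.8 − 9.81 = 9.99 kN/m³
Numerator = 11.9 + 9.99·5.3·cos²28.9°·tan32.1° = 11.9 + 9.99·5.3·0.7664·0.6273 = 37.356 kPa
Denominator = 19.8·5.3·sin28.9°·cos28.9° = 19.8·5.3·0.4833·0.8755 = 44.400 kPa
FS = 37.356 / 44.400 = 0.841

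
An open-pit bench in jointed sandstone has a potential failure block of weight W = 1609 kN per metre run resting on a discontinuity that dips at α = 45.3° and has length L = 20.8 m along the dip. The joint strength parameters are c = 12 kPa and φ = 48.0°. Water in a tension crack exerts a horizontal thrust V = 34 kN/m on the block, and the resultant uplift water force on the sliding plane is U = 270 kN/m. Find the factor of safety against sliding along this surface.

Resolving the block weight along and normal to the plane and applying the Mohr–Coulomb strength on the joint:
N' = W cosα − U − V sinα = 1609·cos45.3° − 270 − 34·sin45.3° = 837.6 kN/m
Driving force T = W sinα + V cosα = 1609·sin45.3° + 34·cos45.3° = 1167.6 kN/m
Resisting force R = c·L + N'·tanφ = 12·20.8 + 837.6·tan48.0° = 249.6 + 930.2 = 1179.8 kN/m
FS = R / T = 1179.8 / 1167.6 = 1.010

FS = 1.01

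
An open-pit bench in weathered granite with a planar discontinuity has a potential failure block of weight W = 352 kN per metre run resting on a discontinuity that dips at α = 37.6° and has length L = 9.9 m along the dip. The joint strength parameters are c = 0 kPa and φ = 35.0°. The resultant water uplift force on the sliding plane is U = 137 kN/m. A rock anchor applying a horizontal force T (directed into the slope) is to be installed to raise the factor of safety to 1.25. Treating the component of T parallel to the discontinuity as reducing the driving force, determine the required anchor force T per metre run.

Resolving forces along and normal to the sliding plane, with the horizontal anchor force T adding T·sinα to the effective normal force and T·cosα acting up the plane against the driving force:
FS = [cL + (W cosα − U + T sinα) tanφ] / [W sinα − T cosα]
Without the anchor: N' = 141.9 kN/m, driving T_d = 214.8 kN/m, resisting R = 0·9.9 + 141.9·tan35.0° = 99.3 kN/m, FS = 0.46.
Setting FS = 1.25 and solving for T:
1.25·(214.8 − T cos37.6°) = 99.3 + T sin37.6°·tan35.0°
T·(sin37.6°·tan35.0° + 1.25·cos37.6°) = 1.25·214.8 − 99.3
T·(0.6101·0.7002 + 1.25·0.7923) = 268.5 − 99.3 = 169.1
T·1.4176 = 169.1
T = 119.3 kN/m

T = 119 kN/m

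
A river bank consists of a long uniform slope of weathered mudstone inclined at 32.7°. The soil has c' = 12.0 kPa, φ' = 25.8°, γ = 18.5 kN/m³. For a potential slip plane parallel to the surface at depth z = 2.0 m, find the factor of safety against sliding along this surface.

FS = 1.47

For an infinite slope with a slip plane parallel to the surface (no pore pressure): FS = [c' + γz cos²β tanφ'] / [γz sinβ cosβ].
γz = 18.5·2.0 = 37.00 kN/m²
Numerator = 12.0 + 37.00·cos²32.7°·tan25.8° = 12.0 + 37.00·0.7081·0.4834 = 24.666 kPa
Denominator = 37.00·sin32.7°·cos32.7° = 37.00·0.5402·0.8415 = 16.821 kPa
FS = 24.666 / 16.821 = 1.466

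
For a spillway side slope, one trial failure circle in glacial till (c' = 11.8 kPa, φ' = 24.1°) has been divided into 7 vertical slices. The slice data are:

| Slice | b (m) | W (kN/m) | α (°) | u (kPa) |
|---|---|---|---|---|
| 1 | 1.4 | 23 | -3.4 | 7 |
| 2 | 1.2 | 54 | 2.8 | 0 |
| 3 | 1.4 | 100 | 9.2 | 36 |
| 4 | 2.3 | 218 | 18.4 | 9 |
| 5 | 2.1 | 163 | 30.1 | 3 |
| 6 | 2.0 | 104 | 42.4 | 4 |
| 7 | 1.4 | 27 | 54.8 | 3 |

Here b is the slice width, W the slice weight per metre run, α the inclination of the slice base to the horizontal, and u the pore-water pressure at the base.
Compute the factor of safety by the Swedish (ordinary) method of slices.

FS = 1.51

Ordinary method of slices: FS = Σ[c'·Δl_i + (W_i cosα_i − u_i·Δl_i)·tanφ'] / Σ W_i sinα_i, with Δl_i = b_i / cosα_i.
Slice 1: Δl = 1.4/cos(-3.4°) = 1.402 m; N'_1 = 23·cos(-3.4°) − 7·1.402 = 13.1; c'Δl = 16.55; W sinα = -1.4
Slice 2: Δl = 1.2/cos2.8° = 1.201 m; N'_2 = 54·cos2.8° − 0·1.201 = 53.9; c'Δl = 14.18; W sinα = 2.6
Slice 3: Δl = 1.4/cos9.2° = 1.418 m; N'_3 = 100·cos9.2° − 36·1.418 = 47.7; c'Δl = 16.74; W sinα = 16.0
Slice 4: Δl = 2.3/cos18.4° = 2.424 m; N'_4 = 218·cos18.4° − 9·2.424 = 185.0; c'Δl = 28.60; W sinα = 68.8
Slice 5: Δl = 2.1/cos30.1° = 2.427 m; N'_5 = 163·cos30.1° − 3·2.427 = 133.7; c'Δl = 28.64; W sinα = 81.7
Slice 6: Δl = 2.0/cos42.4° = 2.708 m; N'_6 = 104·cos42.4° − 4·2.708 = 66.0; c'Δl = 31.96; W sinα = 70.1
Slice 7: Δl = 1.4/cos54.8° = 2.429 m; N'_7 = 27·cos54.8° − 3·2.429 = 8.3; c'Δl = 28.66; W sinα = 22.1
Σc'Δl = 165.3 kN/m; ΣN' = 507.8 kN/m; ΣW sinα = 260.0 kN/m
Resisting = 165.3 + 507.8·tan24.1° = 165.3 + 227.1 = 392.5 kN/m
FS = 392.5 / 260.0 = 1.509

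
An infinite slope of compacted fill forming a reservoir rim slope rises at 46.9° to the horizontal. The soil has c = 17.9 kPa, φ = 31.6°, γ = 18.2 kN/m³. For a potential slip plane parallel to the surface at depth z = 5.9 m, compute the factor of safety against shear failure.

FS = 0.91

For an infinite slope with a slip plane parallel to the surface (no pore pressure): FS = [c + γz cos²β tanφ] / [γz sinβ cosβ].
γz = 18.2·5.9 = 107.38 kN/m²
Numerator = 17.9 + 107.38·cos²46.9°·tan31.6° = 17.9 + 107.38·0.4669·0.6152 = 48.741 kPa
Denominator = 107.38·sin46.9°·cos46.9° = 107.38·0.7302·0.6833 = 53.572 kPa
FS = 48.741 / 53.572 = 0.910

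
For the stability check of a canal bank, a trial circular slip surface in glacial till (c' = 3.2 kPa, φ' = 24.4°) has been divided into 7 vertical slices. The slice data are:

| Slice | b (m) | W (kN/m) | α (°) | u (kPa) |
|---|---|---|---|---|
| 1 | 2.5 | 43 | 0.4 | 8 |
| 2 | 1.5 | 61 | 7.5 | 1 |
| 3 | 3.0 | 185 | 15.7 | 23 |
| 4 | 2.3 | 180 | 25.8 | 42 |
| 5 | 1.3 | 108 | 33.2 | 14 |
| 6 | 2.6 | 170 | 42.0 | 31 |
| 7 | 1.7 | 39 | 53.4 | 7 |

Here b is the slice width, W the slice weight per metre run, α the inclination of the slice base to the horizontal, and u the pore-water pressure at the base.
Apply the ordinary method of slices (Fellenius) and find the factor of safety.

Ordinary method of slices: FS = Σ[c'·Δl_i + (W_i cosα_i − u_i·Δl_i)·tanφ'] / Σ W_i sinα_i, with Δl_i = b_i / cosα_i.
Slice 1: Δl = 2.5/cos0.4° = 2.500 m; N'_1 = 43·cos0.4° − 8·2.500 = 23.0; c'Δl = 8.00; W sinα = 0.3
Slice 2: Δl = 1.5/cos7.5° = 1.513 m; N'_2 = 61·cos7.5° − 1·1.513 = 59.0; c'Δl = 4.84; W sinα = 8.0
Slice 3: Δl = 3.0/cos15.7° = 3.116 m; N'_3 = 185·cos15.7° − 23·3.116 = 106.4; c'Δl = 9.97; W sinα = 50.1
Slice 4: Δl = 2.3/cos25.8° = 2.555 m; N'_4 = 180·cos25.8° − 42·2.555 = 54.8; c'Δl = 8.17; W sinα = 78.3
Slice 5: Δl = 1.3/cos33.2° = 1.554 m; N'_5 = 108·cos33.2° − 14·1.554 = 68.6; c'Δl = 4.97; W sinα = 59.1
Slice 6: Δl = 2.6/cos42.0° = 3.499 m; N'_6 = 170·cos42.0° − 31·3.499 = 17.9; c'Δl = 11.20; W sinα = 113.8
Slice 7: Δl = 1.7/cos53.4° = 2.851 m; N'_7 = 39·cos53.4° − 7·2.851 = 3.3; c'Δl = 9.12; W sinα = 31.3
Σc'Δl = 56.3 kN/m; ΣN' = 332.9 kN/m; ΣW sinα = 340.9 kN/m
Resisting = 56.3 + 332.9·tan24.4° = 56.3 + 151.0 = 207.3 kN/m
FS = 207.3 / 340.9 = 0.608

FS = 0.61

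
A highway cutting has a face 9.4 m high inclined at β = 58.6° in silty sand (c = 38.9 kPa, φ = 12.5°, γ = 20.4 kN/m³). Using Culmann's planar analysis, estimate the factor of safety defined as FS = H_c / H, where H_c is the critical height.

H_c = (4c/γ) · sinβ cosφ / [1 − cos(β − φ)]
    = (4·38.9/20.4) · sin58.6°·cos12.5° / [1 − cos46.1°]
    = 7.627 · 0.8333 / 0.3066 = 20.73 m
FS = H_c / H = 20.73 / 9.4 = 2.205

FS = 2.21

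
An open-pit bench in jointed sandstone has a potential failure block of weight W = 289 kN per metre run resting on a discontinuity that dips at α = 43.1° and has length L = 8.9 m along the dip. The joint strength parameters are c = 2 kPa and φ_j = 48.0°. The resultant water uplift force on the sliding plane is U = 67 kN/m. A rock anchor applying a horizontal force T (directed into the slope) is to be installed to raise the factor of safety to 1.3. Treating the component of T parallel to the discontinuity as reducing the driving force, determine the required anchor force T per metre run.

Resolving forces along and normal to the sliding plane, with the horizontal anchor force T adding T·sinα to the effective normal force and T·cosα acting up the plane against the driving force:
FS = [cL + (W cosα − U + T sinα) tanφ_j] / [W sinα − T cosα]
Without the anchor: N' = 144.0 kN/m, driving T_d = 197.5 kN/m, resisting R = 2·8.9 + 144.0·tan48.0° = 177.7 kN/m, FS = 0.90.
Setting FS = 1.3 and solving for T:
1.3·(197.5 − T cos43.1°) = 177.7 + T sin43.1°·tan48.0°
T·(sin43.1°·tan48.0° + 1.3·cos43.1°) = 1.3·197.5 − 177.7
T·(0.6833·1.1106 + 1.3·0.7302) = 256.7 − 177.7 = 79.0
T·1.7081 = 79.0
T = 46.2 kN/m

T = 46 kN/m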